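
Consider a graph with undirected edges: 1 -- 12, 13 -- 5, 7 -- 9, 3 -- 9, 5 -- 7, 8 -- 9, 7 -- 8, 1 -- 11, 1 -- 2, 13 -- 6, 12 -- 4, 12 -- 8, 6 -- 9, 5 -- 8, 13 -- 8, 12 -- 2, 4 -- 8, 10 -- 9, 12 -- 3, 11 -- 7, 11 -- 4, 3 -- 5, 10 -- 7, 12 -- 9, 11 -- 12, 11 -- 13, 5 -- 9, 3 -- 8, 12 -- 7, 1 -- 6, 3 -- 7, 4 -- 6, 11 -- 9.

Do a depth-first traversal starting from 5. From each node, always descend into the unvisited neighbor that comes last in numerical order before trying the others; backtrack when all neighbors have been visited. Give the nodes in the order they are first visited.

5 13 11 12 9 10 7 8 4 6 1 2 3

Visit 5
5 → 13
13 → 11
11 → 12
12 → 9
9 → 10
10 → 7
7 → 8
8 → 4
4 → 6
6 → 1
1 → 2
8 → 3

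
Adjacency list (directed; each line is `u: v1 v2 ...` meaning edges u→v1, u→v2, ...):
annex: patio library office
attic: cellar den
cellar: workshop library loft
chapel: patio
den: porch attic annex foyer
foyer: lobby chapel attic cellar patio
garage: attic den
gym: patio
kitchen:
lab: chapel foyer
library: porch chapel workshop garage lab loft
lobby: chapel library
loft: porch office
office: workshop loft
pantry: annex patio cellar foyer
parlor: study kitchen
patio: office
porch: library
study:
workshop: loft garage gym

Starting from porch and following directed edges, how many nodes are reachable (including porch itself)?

16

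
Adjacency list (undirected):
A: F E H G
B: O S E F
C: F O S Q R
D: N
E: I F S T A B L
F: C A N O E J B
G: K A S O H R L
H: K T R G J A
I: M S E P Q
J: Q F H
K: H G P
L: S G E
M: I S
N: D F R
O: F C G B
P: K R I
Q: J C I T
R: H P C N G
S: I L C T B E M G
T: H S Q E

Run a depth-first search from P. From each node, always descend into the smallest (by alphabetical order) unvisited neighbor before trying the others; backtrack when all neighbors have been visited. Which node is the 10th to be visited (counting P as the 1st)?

Visit P
P → I
I → E
E → A
A → F
F → B
B → O
O → C
C → Q
Q → J
J → H
H → G
G → K
G → L
L → S
S → M
S → T
G → R
R → N
N → D

Visit order: P, I, E, A, F, B, O, C, Q, J, H, G, K, L, S, M, T, R, N, D

J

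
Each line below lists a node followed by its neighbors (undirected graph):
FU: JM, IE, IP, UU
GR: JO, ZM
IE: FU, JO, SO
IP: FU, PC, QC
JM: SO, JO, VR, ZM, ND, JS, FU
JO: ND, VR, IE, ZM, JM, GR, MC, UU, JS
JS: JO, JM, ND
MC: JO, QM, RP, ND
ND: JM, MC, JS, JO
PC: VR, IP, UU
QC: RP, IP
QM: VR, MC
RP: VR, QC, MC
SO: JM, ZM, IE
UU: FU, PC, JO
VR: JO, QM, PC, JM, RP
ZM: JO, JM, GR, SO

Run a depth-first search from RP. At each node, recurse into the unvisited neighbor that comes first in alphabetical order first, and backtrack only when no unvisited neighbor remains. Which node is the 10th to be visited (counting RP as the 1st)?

Visit RP
RP → MC
MC → JO
JO → GR
GR → ZM
ZM → JM
JM → FU
FU → IE
IE → SO
FU → IP
IP → PC
PC → UU
PC → VR
VR → QM
IP → QC
JM → JS
JS → ND

Visit order: RP, MC, JO, GR, ZM, JM, FU, IE, SO, IP, PC, UU, VR, QM, QC, JS, ND

IP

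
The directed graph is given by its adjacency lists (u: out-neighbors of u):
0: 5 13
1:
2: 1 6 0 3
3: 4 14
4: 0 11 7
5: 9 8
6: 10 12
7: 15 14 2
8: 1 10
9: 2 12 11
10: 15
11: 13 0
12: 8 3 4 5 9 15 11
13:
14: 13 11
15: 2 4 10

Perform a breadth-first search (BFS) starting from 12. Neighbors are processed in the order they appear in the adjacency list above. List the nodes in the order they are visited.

Visit 12; enqueue 8, 3, 4, 5, 9, 15, 11 → queue [8, 3, 4, 5, 9, 15, 11]
Visit 8; enqueue 1, 10 → queue [3, 4, 5, 9, 15, 11, 1, 10]
Visit 3; enqueue 14 → queue [4, 5, 9, 15, 11, 1, 10, 14]
Visit 4; enqueue 0, 7 → queue [5, 9, 15, 11, 1, 10, 14, 0, 7]
Visit 5 → queue [9, 15, 11, 1, 10, 14, 0, 7]
Visit 9; enqueue 2 → queue [15, 11, 1, 10, 14, 0, 7, 2]
Visit 15 → queue [11, 1, 10, 14, 0, 7, 2]
Visit 11; enqueue 13 → queue [1, 10, 14, 0, 7, 2, 13]
Visit 1 → queue [10, 14, 0, 7, 2, 13]
Visit 10 → queue [14, 0, 7, 2, 13]
Visit 14 → queue [0, 7, 2, 13]
Visit 0 → queue [7, 2, 13]
Visit 7 → queue [2, 13]
Visit 2; enqueue 6 → queue [13, 6]
Visit 13 → queue [6]
Visit 6 → queue []

12 8 3 4 5 9 15 11 1 10 14 0 7 2 13 6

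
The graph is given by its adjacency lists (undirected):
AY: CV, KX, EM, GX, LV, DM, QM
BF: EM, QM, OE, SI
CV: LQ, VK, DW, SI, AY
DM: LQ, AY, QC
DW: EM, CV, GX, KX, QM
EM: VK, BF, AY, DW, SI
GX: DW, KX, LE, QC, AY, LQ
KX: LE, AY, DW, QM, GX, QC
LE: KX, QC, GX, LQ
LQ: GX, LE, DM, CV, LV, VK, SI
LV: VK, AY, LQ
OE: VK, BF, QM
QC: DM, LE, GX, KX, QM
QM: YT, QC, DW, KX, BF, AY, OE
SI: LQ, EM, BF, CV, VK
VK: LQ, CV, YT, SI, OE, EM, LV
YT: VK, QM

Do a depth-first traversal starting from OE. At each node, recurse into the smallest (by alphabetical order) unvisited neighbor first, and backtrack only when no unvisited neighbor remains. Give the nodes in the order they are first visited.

OE → BF → EM → AY → CV → DW → GX → KX → LE → LQ → DM → QC → QM → YT → VK → LV → SI

Visit OE
OE → BF
BF → EM
EM → AY
AY → CV
CV → DW
DW → GX
GX → KX
KX → LE
LE → LQ
LQ → DM
DM → QC
QC → QM
QM → YT
YT → VK
VK → LV
VK → SI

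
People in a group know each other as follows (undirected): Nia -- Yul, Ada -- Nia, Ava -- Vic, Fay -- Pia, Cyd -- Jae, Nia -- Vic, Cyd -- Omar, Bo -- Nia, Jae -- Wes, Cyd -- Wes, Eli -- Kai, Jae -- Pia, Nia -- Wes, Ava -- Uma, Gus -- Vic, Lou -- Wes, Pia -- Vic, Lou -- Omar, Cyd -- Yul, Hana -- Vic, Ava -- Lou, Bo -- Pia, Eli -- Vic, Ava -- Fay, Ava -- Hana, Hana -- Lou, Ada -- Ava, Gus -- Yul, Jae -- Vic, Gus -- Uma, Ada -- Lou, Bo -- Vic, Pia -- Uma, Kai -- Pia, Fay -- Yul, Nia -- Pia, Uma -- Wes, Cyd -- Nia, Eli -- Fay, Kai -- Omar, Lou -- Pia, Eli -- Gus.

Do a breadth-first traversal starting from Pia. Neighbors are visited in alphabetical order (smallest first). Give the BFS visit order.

Pia -> Bo -> Fay -> Jae -> Kai -> Lou -> Nia -> Uma -> Vic -> Ava -> Eli -> Yul -> Cyd -> Wes -> Omar -> Ada -> Hana -> Gus

Visit Pia; enqueue Bo, Fay, Jae, Kai, Lou, Nia, Uma, Vic → queue [Bo, Fay, Jae, Kai, Lou, Nia, Uma, Vic]
Visit Bo → queue [Fay, Jae, Kai, Lou, Nia, Uma, Vic]
Visit Fay; enqueue Ava, Eli, Yul → queue [Jae, Kai, Lou, Nia, Uma, Vic, Ava, Eli, Yul]
Visit Jae; enqueue Cyd, Wes → queue [Kai, Lou, Nia, Uma, Vic, Ava, Eli, Yul, Cyd, Wes]
Visit Kai; enqueue Omar → queue [Lou, Nia, Uma, Vic, Ava, Eli, Yul, Cyd, Wes, Omar]
Visit Lou; enqueue Ada, Hana → queue [Nia, Uma, Vic, Ava, Eli, Yul, Cyd, Wes, Omar, Ada, Hana]
Visit Nia → queue [Uma, Vic, Ava, Eli, Yul, Cyd, Wes, Omar, Ada, Hana]
Visit Uma; enqueue Gus → queue [Vic, Ava, Eli, Yul, Cyd, Wes, Omar, Ada, Hana, Gus]
Visit Vic → queue [Ava, Eli, Yul, Cyd, Wes, Omar, Ada, Hana, Gus]
Visit Ava → queue [Eli, Yul, Cyd, Wes, Omar, Ada, Hana, Gus]
Visit Eli → queue [Yul, Cyd, Wes, Omar, Ada, Hana, Gus]
Visit Yul → queue [Cyd, Wes, Omar, Ada, Hana, Gus]
Visit Cyd → queue [Wes, Omar, Ada, Hana, Gus]
Visit Wes → queue [Omar, Ada, Hana, Gus]
Visit Omar → queue [Ada, Hana, Gus]
Visit Ada → queue [Hana, Gus]
Visit Hana → queue [Gus]
Visit Gus → queue []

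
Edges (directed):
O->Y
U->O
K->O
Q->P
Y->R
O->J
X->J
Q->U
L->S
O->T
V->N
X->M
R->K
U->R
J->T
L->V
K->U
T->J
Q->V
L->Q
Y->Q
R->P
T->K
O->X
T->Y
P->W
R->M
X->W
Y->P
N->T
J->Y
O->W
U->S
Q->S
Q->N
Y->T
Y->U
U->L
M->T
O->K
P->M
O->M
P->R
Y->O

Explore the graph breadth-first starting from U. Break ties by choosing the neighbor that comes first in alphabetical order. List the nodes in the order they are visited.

U, L, O, R, S, Q, V, J, K, M, T, W, X, Y, P, N

Visit U; enqueue L, O, R, S → queue [L, O, R, S]
Visit L; enqueue Q, V → queue [O, R, S, Q, V]
Visit O; enqueue J, K, M, T, W, X, Y → queue [R, S, Q, V, J, K, M, T, W, X, Y]
Visit R; enqueue P → queue [S, Q, V, J, K, M, T, W, X, Y, P]
Visit S → queue [Q, V, J, K, M, T, W, X, Y, P]
Visit Q; enqueue N → queue [V, J, K, M, T, W, X, Y, P, N]
Visit V → queue [J, K, M, T, W, X, Y, P, N]
Visit J → queue [K, M, T, W, X, Y, P, N]
Visit K → queue [M, T, W, X, Y, P, N]
Visit M → queue [T, W, X, Y, P, N]
Visit T → queue [W, X, Y, P, N]
Visit W → queue [X, Y, P, N]
Visit X → queue [Y, P, N]
Visit Y → queue [P, N]
Visit P → queue [N]
Visit N → queue []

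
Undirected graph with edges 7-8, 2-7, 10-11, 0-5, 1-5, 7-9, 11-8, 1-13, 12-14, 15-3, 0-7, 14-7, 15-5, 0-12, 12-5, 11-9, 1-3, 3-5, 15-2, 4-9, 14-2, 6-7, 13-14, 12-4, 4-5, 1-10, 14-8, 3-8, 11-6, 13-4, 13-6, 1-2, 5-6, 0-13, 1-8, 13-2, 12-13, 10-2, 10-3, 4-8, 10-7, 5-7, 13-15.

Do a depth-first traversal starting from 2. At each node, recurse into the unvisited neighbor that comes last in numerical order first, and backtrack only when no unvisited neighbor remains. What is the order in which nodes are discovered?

Visit 2
2 → 15
15 → 13
13 → 14
14 → 12
12 → 5
5 → 7
7 → 10
10 → 11
11 → 9
9 → 4
4 → 8
8 → 3
3 → 1
11 → 6
7 → 0

2 -> 15 -> 13 -> 14 -> 12 -> 5 -> 7 -> 10 -> 11 -> 9 -> 4 -> 8 -> 3 -> 1 -> 6 -> 0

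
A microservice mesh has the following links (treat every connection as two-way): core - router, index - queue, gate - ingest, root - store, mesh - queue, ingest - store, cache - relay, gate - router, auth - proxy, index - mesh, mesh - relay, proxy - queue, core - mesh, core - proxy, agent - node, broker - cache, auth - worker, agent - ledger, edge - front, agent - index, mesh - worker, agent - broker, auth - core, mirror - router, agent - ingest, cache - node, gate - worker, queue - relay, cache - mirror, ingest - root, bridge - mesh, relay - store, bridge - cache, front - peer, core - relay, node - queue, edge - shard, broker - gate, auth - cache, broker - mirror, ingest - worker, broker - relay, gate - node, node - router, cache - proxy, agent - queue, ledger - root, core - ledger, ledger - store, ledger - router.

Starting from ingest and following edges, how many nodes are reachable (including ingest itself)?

BFS from ingest visits: ingest, agent, gate, root, store, worker, broker, index, ledger, node, queue, router, relay, auth, mesh, cache, mirror, core, proxy, bridge
Reachable nodes: 20 of 24 total.

20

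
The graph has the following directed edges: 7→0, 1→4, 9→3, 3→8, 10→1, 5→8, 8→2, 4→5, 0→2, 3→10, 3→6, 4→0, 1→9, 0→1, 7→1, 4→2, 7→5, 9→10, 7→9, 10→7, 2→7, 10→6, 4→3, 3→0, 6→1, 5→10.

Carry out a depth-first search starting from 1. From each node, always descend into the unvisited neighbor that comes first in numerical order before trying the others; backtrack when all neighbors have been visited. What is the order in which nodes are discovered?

1 → 4 → 0 → 2 → 7 → 5 → 8 → 10 → 6 → 9 → 3

Visit 1
1 → 4
4 → 0
0 → 2
2 → 7
7 → 5
5 → 8
5 → 10
10 → 6
7 → 9
9 → 3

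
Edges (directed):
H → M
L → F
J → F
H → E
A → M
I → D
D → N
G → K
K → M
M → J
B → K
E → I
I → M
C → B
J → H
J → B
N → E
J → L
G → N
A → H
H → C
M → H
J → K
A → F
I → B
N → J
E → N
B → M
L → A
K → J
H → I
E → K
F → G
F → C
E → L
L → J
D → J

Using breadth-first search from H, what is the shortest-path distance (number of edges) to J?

Level 0: H
Level 1: C, E, I, M
Level 2: B, D, J, K, L, N
Level 3: A, F
Level 4: G
J first appears at level 2.

2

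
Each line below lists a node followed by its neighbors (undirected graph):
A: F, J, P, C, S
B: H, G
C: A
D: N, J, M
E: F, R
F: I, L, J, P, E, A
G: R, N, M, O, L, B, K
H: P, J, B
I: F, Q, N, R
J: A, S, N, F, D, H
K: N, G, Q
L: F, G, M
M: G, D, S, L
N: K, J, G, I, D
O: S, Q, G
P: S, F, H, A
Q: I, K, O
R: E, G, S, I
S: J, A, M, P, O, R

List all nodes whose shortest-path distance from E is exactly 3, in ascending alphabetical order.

B, C, D, H, K, M, N, O, Q

Level 0: E
Level 1: F, R
Level 2: A, G, I, J, L, P, S
Level 3: B, C, D, H, K, M, N, O, Q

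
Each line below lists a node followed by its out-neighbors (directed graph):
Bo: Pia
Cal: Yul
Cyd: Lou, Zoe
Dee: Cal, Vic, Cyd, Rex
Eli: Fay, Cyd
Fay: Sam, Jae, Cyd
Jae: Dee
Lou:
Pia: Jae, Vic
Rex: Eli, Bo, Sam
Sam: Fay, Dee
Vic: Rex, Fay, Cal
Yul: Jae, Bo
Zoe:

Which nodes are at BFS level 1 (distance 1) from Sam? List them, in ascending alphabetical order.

Dee, Fay

Level 0: Sam
Level 1: Dee, Fay
Level 2: Cal, Cyd, Jae, Rex, Vic
Level 3: Bo, Eli, Lou, Yul, Zoe
Level 4: Pia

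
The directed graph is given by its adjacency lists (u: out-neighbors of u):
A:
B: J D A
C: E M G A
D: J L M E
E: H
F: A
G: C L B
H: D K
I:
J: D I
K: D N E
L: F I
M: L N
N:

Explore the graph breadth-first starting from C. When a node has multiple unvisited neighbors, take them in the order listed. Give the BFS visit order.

C E M G A H L N B D K F I J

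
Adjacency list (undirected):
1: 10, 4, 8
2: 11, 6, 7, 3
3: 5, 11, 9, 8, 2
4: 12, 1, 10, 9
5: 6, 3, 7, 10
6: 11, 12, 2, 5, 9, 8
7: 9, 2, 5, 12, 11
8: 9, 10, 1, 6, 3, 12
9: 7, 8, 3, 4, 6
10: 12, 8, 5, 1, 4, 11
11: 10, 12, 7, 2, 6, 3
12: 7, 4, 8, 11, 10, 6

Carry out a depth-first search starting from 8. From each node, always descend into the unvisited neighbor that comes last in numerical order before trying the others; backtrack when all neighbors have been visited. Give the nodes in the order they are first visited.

Visit 8
8 → 12
12 → 11
11 → 10
10 → 5
5 → 7
7 → 9
9 → 6
6 → 2
2 → 3
9 → 4
4 → 1

8 → 12 → 11 → 10 → 5 → 7 → 9 → 6 → 2 → 3 → 4 → 1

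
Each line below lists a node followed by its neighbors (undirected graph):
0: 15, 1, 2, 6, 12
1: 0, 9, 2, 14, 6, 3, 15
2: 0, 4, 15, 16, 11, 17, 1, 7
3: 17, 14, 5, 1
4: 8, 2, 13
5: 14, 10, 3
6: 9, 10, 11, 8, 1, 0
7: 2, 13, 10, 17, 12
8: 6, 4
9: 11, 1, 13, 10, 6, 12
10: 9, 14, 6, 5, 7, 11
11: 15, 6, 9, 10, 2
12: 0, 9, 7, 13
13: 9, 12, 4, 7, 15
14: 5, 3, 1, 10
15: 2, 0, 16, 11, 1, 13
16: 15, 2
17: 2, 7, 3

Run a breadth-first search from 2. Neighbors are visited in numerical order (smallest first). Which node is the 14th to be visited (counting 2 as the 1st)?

Visit 2; enqueue 0, 1, 4, 7, 11, 15, 16, 17 → queue [0, 1, 4, 7, 11, 15, 16, 17]
Visit 0; enqueue 6, 12 → queue [1, 4, 7, 11, 15, 16, 17, 6, 12]
Visit 1; enqueue 3, 9, 14 → queue [4, 7, 11, 15, 16, 17, 6, 12, 3, 9, 14]
Visit 4; enqueue 8, 13 → queue [7, 11, 15, 16, 17, 6, 12, 3, 9, 14, 8, 13]
Visit 7; enqueue 10 → queue [11, 15, 16, 17, 6, 12, 3, 9, 14, 8, 13, 10]
Visit 11 → queue [15, 16, 17, 6, 12, 3, 9, 14, 8, 13, 10]
Visit 15 → queue [16, 17, 6, 12, 3, 9, 14, 8, 13, 10]
Visit 16 → queue [17, 6, 12, 3, 9, 14, 8, 13, 10]
Visit 17 → queue [6, 12, 3, 9, 14, 8, 13, 10]
Visit 6 → queue [12, 3, 9, 14, 8, 13, 10]
Visit 12 → queue [3, 9, 14, 8, 13, 10]
Visit 3; enqueue 5 → queue [9, 14, 8, 13, 10, 5]
Visit 9 → queue [14, 8, 13, 10, 5]
Visit 14 → queue [8, 13, 10, 5]
Visit 8 → queue [13, 10, 5]
Visit 13 → queue [10, 5]
Visit 10 → queue [5]
Visit 5 → queue []

Visit order: 2, 0, 1, 4, 7, 11, 15, 16, 17, 6, 12, 3, 9, 14, 8, 13, 10, 5

14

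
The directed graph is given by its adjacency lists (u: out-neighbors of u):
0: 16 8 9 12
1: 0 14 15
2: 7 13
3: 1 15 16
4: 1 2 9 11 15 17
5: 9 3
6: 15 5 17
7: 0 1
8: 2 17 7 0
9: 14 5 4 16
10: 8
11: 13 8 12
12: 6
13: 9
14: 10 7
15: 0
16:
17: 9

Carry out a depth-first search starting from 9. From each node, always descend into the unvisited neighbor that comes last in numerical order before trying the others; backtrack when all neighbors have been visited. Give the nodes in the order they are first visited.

Visit 9
9 → 16
9 → 14
14 → 10
10 → 8
8 → 17
8 → 7
7 → 1
1 → 15
15 → 0
0 → 12
12 → 6
6 → 5
5 → 3
8 → 2
2 → 13
9 → 4
4 → 11

9 → 16 → 14 → 10 → 8 → 17 → 7 → 1 → 15 → 0 → 12 → 6 → 5 → 3 → 2 → 13 → 4 → 11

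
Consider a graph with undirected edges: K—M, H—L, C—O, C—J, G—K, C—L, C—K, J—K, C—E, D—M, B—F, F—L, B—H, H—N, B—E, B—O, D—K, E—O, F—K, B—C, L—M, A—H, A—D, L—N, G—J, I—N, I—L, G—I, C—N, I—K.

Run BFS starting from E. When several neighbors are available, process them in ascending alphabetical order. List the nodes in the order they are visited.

E, B, C, O, F, H, J, K, L, N, A, G, D, I, M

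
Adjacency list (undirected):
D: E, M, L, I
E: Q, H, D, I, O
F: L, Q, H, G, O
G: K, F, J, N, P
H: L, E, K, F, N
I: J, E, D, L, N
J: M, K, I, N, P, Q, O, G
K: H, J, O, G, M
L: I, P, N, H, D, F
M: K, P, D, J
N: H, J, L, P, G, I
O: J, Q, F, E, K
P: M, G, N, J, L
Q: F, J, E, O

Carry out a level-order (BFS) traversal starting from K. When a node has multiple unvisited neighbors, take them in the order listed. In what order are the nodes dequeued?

Visit K; enqueue H, J, O, G, M → queue [H, J, O, G, M]
Visit H; enqueue L, E, F, N → queue [J, O, G, M, L, E, F, N]
Visit J; enqueue I, P, Q → queue [O, G, M, L, E, F, N, I, P, Q]
Visit O → queue [G, M, L, E, F, N, I, P, Q]
Visit G → queue [M, L, E, F, N, I, P, Q]
Visit M; enqueue D → queue [L, E, F, N, I, P, Q, D]
Visit L → queue [E, F, N, I, P, Q, D]
Visit E → queue [F, N, I, P, Q, D]
Visit F → queue [N, I, P, Q, D]
Visit N → queue [I, P, Q, D]
Visit I → queue [P, Q, D]
Visit P → queue [Q, D]
Visit Q → queue [D]
Visit D → queue []

K → H → J → O → G → M → L → E → F → N → I → P → Q → D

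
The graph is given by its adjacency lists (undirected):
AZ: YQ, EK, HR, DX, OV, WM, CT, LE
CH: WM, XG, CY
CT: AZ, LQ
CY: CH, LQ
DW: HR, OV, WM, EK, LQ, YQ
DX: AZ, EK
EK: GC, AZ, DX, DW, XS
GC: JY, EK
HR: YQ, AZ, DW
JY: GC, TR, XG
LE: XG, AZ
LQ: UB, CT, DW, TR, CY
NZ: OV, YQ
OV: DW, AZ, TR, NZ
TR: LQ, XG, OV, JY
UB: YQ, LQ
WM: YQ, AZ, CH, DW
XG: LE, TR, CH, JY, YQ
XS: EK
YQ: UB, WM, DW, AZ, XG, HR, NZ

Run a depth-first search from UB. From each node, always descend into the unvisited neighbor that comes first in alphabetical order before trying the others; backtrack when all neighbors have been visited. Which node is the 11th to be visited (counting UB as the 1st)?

Visit UB
UB → LQ
LQ → CT
CT → AZ
AZ → DX
DX → EK
EK → DW
DW → HR
HR → YQ
YQ → NZ
NZ → OV
OV → TR
TR → JY
JY → GC
JY → XG
XG → CH
CH → CY
CH → WM
XG → LE
EK → XS

Visit order: UB, LQ, CT, AZ, DX, EK, DW, HR, YQ, NZ, OV, TR, JY, GC, XG, CH, CY, WM, LE, XS

OV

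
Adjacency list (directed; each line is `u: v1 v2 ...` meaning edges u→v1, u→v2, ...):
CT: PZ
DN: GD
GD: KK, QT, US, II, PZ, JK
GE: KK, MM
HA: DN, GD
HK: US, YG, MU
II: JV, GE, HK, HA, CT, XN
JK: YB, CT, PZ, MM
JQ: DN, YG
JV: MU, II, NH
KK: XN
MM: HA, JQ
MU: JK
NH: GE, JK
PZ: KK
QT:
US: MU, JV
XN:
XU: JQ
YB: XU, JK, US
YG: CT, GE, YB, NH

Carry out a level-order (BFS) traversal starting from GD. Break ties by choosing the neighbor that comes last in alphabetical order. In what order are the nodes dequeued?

Visit GD; enqueue US, QT, PZ, KK, JK, II → queue [US, QT, PZ, KK, JK, II]
Visit US; enqueue MU, JV → queue [QT, PZ, KK, JK, II, MU, JV]
Visit QT → queue [PZ, KK, JK, II, MU, JV]
Visit PZ → queue [KK, JK, II, MU, JV]
Visit KK; enqueue XN → queue [JK, II, MU, JV, XN]
Visit JK; enqueue YB, MM, CT → queue [II, MU, JV, XN, YB, MM, CT]
Visit II; enqueue HK, HA, GE → queue [MU, JV, XN, YB, MM, CT, HK, HA, GE]
Visit MU → queue [JV, XN, YB, MM, CT, HK, HA, GE]
Visit JV; enqueue NH → queue [XN, YB, MM, CT, HK, HA, GE, NH]
Visit XN → queue [YB, MM, CT, HK, HA, GE, NH]
Visit YB; enqueue XU → queue [MM, CT, HK, HA, GE, NH, XU]
Visit MM; enqueue JQ → queue [CT, HK, HA, GE, NH, XU, JQ]
Visit CT → queue [HK, HA, GE, NH, XU, JQ]
Visit HK; enqueue YG → queue [HA, GE, NH, XU, JQ, YG]
Visit HA; enqueue DN → queue [GE, NH, XU, JQ, YG, DN]
Visit GE → queue [NH, XU, JQ, YG, DN]
Visit NH → queue [XU, JQ, YG, DN]
Visit XU → queue [JQ, YG, DN]
Visit JQ → queue [YG, DN]
Visit YG → queue [DN]
Visit DN → queue []

GD, US, QT, PZ, KK, JK, II, MU, JV, XN, YB, MM, CT, HK, HA, GE, NH, XU, JQ, YG, DN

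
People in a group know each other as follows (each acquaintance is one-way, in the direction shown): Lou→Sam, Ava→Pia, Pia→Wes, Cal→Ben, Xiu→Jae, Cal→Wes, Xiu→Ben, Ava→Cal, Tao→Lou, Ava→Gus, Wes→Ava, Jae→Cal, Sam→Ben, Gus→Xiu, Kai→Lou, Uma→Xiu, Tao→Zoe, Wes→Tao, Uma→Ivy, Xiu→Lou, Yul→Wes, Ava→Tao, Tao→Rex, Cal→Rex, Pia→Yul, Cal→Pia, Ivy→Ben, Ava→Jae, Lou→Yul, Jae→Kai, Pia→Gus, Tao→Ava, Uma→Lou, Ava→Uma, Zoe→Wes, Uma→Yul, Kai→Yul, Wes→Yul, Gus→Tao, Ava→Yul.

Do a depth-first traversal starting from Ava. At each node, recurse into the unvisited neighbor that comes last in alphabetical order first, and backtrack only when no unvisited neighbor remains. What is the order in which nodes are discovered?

Visit Ava
Ava → Yul
Yul → Wes
Wes → Tao
Tao → Zoe
Tao → Rex
Tao → Lou
Lou → Sam
Sam → Ben
Ava → Uma
Uma → Xiu
Xiu → Jae
Jae → Kai
Jae → Cal
Cal → Pia
Pia → Gus
Uma → Ivy

Ava, Yul, Wes, Tao, Zoe, Rex, Lou, Sam, Ben, Uma, Xiu, Jae, Kai, Cal, Pia, Gus, Ivy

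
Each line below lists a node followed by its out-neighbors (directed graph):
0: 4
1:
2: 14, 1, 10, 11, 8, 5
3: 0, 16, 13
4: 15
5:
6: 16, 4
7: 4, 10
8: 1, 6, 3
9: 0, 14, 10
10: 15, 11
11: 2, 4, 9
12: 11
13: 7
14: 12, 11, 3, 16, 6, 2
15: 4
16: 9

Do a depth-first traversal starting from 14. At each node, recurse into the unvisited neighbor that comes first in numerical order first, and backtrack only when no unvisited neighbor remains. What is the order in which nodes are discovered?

Visit 14
14 → 2
2 → 1
2 → 5
2 → 8
8 → 3
3 → 0
0 → 4
4 → 15
3 → 13
13 → 7
7 → 10
10 → 11
11 → 9
3 → 16
8 → 6
14 → 12

14 2 1 5 8 3 0 4 15 13 7 10 11 9 16 6 12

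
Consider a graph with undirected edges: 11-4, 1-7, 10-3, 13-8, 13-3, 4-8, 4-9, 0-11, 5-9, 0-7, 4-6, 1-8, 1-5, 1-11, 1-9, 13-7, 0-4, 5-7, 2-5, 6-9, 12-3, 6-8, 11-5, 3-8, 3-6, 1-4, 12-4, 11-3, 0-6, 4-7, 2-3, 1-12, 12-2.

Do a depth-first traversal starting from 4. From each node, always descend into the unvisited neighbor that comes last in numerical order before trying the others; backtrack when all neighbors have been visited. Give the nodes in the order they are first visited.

Visit 4
4 → 12
12 → 3
3 → 13
13 → 8
8 → 6
6 → 9
9 → 5
5 → 11
11 → 1
1 → 7
7 → 0
5 → 2
3 → 10

4, 12, 3, 13, 8, 6, 9, 5, 11, 1, 7, 0, 2, 10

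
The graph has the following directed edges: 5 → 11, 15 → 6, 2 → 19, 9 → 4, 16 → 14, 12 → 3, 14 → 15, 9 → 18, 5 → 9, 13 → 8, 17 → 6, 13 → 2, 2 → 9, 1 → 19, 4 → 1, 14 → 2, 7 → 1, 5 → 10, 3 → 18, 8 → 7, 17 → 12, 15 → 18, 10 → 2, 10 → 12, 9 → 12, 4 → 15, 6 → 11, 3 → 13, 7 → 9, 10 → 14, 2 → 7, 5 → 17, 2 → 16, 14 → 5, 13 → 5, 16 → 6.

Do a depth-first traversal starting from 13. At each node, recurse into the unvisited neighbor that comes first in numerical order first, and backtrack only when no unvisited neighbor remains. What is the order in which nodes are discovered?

13 2 7 1 19 9 4 15 6 11 18 12 3 16 14 5 10 17 8

Visit 13
13 → 2
2 → 7
7 → 1
1 → 19
7 → 9
9 → 4
4 → 15
15 → 6
6 → 11
15 → 18
9 → 12
12 → 3
2 → 16
16 → 14
14 → 5
5 → 10
5 → 17
13 → 8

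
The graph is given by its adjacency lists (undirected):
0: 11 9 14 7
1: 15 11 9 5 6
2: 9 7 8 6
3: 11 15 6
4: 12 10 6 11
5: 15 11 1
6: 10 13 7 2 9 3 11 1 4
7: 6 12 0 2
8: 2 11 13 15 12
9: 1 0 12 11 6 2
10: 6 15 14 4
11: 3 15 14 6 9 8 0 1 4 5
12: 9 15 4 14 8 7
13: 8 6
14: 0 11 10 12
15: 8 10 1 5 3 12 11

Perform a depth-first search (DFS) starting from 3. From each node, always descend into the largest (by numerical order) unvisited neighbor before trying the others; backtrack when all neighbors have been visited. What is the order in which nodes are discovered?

3, 15, 12, 14, 11, 9, 6, 13, 8, 2, 7, 0, 10, 4, 1, 5

Visit 3
3 → 15
15 → 12
12 → 14
14 → 11
11 → 9
9 → 6
6 → 13
13 → 8
8 → 2
2 → 7
7 → 0
6 → 10
10 → 4
6 → 1
1 → 5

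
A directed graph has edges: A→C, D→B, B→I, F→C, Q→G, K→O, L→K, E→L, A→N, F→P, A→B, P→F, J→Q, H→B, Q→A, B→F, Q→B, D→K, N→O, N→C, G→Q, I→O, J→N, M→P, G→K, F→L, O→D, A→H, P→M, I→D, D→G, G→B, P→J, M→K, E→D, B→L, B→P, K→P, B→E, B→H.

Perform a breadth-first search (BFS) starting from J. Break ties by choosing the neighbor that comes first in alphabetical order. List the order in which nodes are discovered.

J, N, Q, C, O, A, B, G, D, H, E, F, I, L, P, K, M

Visit J; enqueue N, Q → queue [N, Q]
Visit N; enqueue C, O → queue [Q, C, O]
Visit Q; enqueue A, B, G → queue [C, O, A, B, G]
Visit C → queue [O, A, B, G]
Visit O; enqueue D → queue [A, B, G, D]
Visit A; enqueue H → queue [B, G, D, H]
Visit B; enqueue E, F, I, L, P → queue [G, D, H, E, F, I, L, P]
Visit G; enqueue K → queue [D, H, E, F, I, L, P, K]
Visit D → queue [H, E, F, I, L, P, K]
Visit H → queue [E, F, I, L, P, K]
Visit E → queue [F, I, L, P, K]
Visit F → queue [I, L, P, K]
Visit I → queue [L, P, K]
Visit L → queue [P, K]
Visit P; enqueue M → queue [K, M]
Visit K → queue [M]
Visit M → queue []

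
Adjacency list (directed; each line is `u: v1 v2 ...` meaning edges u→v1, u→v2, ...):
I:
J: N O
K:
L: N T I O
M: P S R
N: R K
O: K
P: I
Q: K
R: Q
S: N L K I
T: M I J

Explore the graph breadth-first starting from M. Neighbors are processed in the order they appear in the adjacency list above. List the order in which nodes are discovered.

Visit M; enqueue P, S, R → queue [P, S, R]
Visit P; enqueue I → queue [S, R, I]
Visit S; enqueue N, L, K → queue [R, I, N, L, K]
Visit R; enqueue Q → queue [I, N, L, K, Q]
Visit I → queue [N, L, K, Q]
Visit N → queue [L, K, Q]
Visit L; enqueue T, O → queue [K, Q, T, O]
Visit K → queue [Q, T, O]
Visit Q → queue [T, O]
Visit T; enqueue J → queue [O, J]
Visit O → queue [J]
Visit J → queue []

M P S R I N L K Q T O J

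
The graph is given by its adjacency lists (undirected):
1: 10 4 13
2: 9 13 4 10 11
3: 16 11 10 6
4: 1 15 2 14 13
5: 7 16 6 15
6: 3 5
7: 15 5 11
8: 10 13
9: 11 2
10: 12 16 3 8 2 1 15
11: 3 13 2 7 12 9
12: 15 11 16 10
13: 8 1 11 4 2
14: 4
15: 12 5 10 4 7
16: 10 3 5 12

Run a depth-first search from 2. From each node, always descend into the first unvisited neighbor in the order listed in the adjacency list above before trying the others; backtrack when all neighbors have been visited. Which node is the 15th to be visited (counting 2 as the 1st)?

8

Visit 2
2 → 9
9 → 11
11 → 3
3 → 16
16 → 10
10 → 12
12 → 15
15 → 5
5 → 7
5 → 6
15 → 4
4 → 1
1 → 13
13 → 8
4 → 14

Visit order: 2, 9, 11, 3, 16, 10, 12, 15, 5, 7, 6, 4, 1, 13, 8, 14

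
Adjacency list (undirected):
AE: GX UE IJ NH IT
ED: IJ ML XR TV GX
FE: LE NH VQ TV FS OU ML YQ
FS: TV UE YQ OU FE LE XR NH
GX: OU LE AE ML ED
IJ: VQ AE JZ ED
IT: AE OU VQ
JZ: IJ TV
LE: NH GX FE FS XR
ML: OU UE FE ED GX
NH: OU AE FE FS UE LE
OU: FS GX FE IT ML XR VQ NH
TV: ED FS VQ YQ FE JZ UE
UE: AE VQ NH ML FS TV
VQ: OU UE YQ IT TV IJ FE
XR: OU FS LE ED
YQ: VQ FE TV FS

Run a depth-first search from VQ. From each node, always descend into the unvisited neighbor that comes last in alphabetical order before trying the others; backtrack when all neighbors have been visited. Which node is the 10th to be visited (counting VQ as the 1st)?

ML

Visit VQ
VQ → YQ
YQ → TV
TV → UE
UE → NH
NH → OU
OU → XR
XR → LE
LE → GX
GX → ML
ML → FE
FE → FS
ML → ED
ED → IJ
IJ → JZ
IJ → AE
AE → IT

Visit order: VQ, YQ, TV, UE, NH, OU, XR, LE, GX, ML, FE, FS, ED, IJ, JZ, AE, IT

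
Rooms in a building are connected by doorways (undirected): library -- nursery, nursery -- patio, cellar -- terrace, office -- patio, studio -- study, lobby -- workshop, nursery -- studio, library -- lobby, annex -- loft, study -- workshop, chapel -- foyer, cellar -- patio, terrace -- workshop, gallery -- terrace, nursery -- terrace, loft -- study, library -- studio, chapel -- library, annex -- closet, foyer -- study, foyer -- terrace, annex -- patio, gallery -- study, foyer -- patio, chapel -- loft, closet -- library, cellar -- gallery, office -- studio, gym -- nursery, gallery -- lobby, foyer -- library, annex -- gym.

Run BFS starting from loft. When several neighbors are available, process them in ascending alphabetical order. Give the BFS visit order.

Visit loft; enqueue annex, chapel, study → queue [annex, chapel, study]
Visit annex; enqueue closet, gym, patio → queue [chapel, study, closet, gym, patio]
Visit chapel; enqueue foyer, library → queue [study, closet, gym, patio, foyer, library]
Visit study; enqueue gallery, studio, workshop → queue [closet, gym, patio, foyer, library, gallery, studio, workshop]
Visit closet → queue [gym, patio, foyer, library, gallery, studio, workshop]
Visit gym; enqueue nursery → queue [patio, foyer, library, gallery, studio, workshop, nursery]
Visit patio; enqueue cellar, office → queue [foyer, library, gallery, studio, workshop, nursery, cellar, office]
Visit foyer; enqueue terrace → queue [library, gallery, studio, workshop, nursery, cellar, office, terrace]
Visit library; enqueue lobby → queue [gallery, studio, workshop, nursery, cellar, office, terrace, lobby]
Visit gallery → queue [studio, workshop, nursery, cellar, office, terrace, lobby]
Visit studio → queue [workshop, nursery, cellar, office, terrace, lobby]
Visit workshop → queue [nursery, cellar, office, terrace, lobby]
Visit nursery → queue [cellar, office, terrace, lobby]
Visit cellar → queue [office, terrace, lobby]
Visit office → queue [terrace, lobby]
Visit terrace → queue [lobby]
Visit lobby → queue []

loft, annex, chapel, study, closet, gym, patio, foyer, library, gallery, studio, workshop, nursery, cellar, office, terrace, lobby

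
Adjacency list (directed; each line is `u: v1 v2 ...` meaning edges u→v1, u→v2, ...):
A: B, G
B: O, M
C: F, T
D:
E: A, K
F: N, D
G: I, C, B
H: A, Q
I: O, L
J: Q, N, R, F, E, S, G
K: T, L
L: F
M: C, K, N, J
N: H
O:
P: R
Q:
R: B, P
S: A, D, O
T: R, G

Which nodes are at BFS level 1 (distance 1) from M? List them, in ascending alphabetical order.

Level 0: M
Level 1: C, J, K, N
Level 2: E, F, G, H, L, Q, R, S, T
Level 3: A, B, D, I, O, P

C, J, K, N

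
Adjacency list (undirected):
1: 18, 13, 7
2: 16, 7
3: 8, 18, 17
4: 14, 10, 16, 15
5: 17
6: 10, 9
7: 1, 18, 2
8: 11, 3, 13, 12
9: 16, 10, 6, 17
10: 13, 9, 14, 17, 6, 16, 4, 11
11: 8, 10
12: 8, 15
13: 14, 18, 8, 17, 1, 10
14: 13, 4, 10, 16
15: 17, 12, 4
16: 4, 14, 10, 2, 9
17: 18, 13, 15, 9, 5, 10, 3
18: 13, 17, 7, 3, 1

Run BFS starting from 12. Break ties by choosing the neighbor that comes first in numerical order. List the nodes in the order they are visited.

12 -> 8 -> 15 -> 3 -> 11 -> 13 -> 4 -> 17 -> 18 -> 10 -> 1 -> 14 -> 16 -> 5 -> 9 -> 7 -> 6 -> 2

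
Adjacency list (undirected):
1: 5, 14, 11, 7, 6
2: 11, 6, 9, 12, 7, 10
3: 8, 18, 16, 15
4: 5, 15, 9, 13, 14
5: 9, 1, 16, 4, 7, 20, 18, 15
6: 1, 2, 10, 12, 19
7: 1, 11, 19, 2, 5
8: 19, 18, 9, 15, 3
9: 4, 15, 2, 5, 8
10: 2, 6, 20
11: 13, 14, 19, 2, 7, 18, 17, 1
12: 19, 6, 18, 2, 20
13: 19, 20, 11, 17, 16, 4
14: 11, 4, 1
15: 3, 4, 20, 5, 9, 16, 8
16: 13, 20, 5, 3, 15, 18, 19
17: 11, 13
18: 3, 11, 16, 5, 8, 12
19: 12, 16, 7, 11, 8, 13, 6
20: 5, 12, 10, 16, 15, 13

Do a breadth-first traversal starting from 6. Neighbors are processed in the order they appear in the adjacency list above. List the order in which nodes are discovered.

Visit 6; enqueue 1, 2, 10, 12, 19 → queue [1, 2, 10, 12, 19]
Visit 1; enqueue 5, 14, 11, 7 → queue [2, 10, 12, 19, 5, 14, 11, 7]
Visit 2; enqueue 9 → queue [10, 12, 19, 5, 14, 11, 7, 9]
Visit 10; enqueue 20 → queue [12, 19, 5, 14, 11, 7, 9, 20]
Visit 12; enqueue 18 → queue [19, 5, 14, 11, 7, 9, 20, 18]
Visit 19; enqueue 16, 8, 13 → queue [5, 14, 11, 7, 9, 20, 18, 16, 8, 13]
Visit 5; enqueue 4, 15 → queue [14, 11, 7, 9, 20, 18, 16, 8, 13, 4, 15]
Visit 14 → queue [11, 7, 9, 20, 18, 16, 8, 13, 4, 15]
Visit 11; enqueue 17 → queue [7, 9, 20, 18, 16, 8, 13, 4, 15, 17]
Visit 7 → queue [9, 20, 18, 16, 8, 13, 4, 15, 17]
Visit 9 → queue [20, 18, 16, 8, 13, 4, 15, 17]
Visit 20 → queue [18, 16, 8, 13, 4, 15, 17]
Visit 18; enqueue 3 → queue [16, 8, 13, 4, 15, 17, 3]
Visit 16 → queue [8, 13, 4, 15, 17, 3]
Visit 8 → queue [13, 4, 15, 17, 3]
Visit 13 → queue [4, 15, 17, 3]
Visit 4 → queue [15, 17, 3]
Visit 15 → queue [17, 3]
Visit 17 → queue [3]
Visit 3 → queue []

6 1 2 10 12 19 5 14 11 7 9 20 18 16 8 13 4 15 17 3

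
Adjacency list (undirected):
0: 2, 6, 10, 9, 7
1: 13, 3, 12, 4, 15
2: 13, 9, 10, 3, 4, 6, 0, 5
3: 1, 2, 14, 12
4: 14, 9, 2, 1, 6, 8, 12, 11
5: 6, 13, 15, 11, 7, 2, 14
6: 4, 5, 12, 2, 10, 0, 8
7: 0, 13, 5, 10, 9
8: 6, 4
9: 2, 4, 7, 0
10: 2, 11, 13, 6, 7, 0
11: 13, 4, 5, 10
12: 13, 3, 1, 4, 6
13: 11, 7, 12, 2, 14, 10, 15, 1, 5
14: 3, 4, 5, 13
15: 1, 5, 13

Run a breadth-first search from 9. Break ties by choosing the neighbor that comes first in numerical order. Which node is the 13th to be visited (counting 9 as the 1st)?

11

Visit 9; enqueue 0, 2, 4, 7 → queue [0, 2, 4, 7]
Visit 0; enqueue 6, 10 → queue [2, 4, 7, 6, 10]
Visit 2; enqueue 3, 5, 13 → queue [4, 7, 6, 10, 3, 5, 13]
Visit 4; enqueue 1, 8, 11, 12, 14 → queue [7, 6, 10, 3, 5, 13, 1, 8, 11, 12, 14]
Visit 7 → queue [6, 10, 3, 5, 13, 1, 8, 11, 12, 14]
Visit 6 → queue [10, 3, 5, 13, 1, 8, 11, 12, 14]
Visit 10 → queue [3, 5, 13, 1, 8, 11, 12, 14]
Visit 3 → queue [5, 13, 1, 8, 11, 12, 14]
Visit 5; enqueue 15 → queue [13, 1, 8, 11, 12, 14, 15]
Visit 13 → queue [1, 8, 11, 12, 14, 15]
Visit 1 → queue [8, 11, 12, 14, 15]
Visit 8 → queue [11, 12, 14, 15]
Visit 11 → queue [12, 14, 15]
Visit 12 → queue [14, 15]
Visit 14 → queue [15]
Visit 15 → queue []

Visit order: 9, 0, 2, 4, 7, 6, 10, 3, 5, 13, 1, 8, 11, 12, 14, 15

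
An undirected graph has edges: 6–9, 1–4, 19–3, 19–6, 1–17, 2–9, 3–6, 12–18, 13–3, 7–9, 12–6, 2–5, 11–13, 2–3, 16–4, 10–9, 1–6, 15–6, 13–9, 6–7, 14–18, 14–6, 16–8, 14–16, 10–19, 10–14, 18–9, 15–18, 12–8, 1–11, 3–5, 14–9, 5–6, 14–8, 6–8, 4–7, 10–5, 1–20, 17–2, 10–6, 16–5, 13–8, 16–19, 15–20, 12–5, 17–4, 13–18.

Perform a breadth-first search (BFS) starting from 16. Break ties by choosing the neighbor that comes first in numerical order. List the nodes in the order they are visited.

Visit 16; enqueue 4, 5, 8, 14, 19 → queue [4, 5, 8, 14, 19]
Visit 4; enqueue 1, 7, 17 → queue [5, 8, 14, 19, 1, 7, 17]
Visit 5; enqueue 2, 3, 6, 10, 12 → queue [8, 14, 19, 1, 7, 17, 2, 3, 6, 10, 12]
Visit 8; enqueue 13 → queue [14, 19, 1, 7, 17, 2, 3, 6, 10, 12, 13]
Visit 14; enqueue 9, 18 → queue [19, 1, 7, 17, 2, 3, 6, 10, 12, 13, 9, 18]
Visit 19 → queue [1, 7, 17, 2, 3, 6, 10, 12, 13, 9, 18]
Visit 1; enqueue 11, 20 → queue [7, 17, 2, 3, 6, 10, 12, 13, 9, 18, 11, 20]
Visit 7 → queue [17, 2, 3, 6, 10, 12, 13, 9, 18, 11, 20]
Visit 17 → queue [2, 3, 6, 10, 12, 13, 9, 18, 11, 20]
Visit 2 → queue [3, 6, 10, 12, 13, 9, 18, 11, 20]
Visit 3 → queue [6, 10, 12, 13, 9, 18, 11, 20]
Visit 6; enqueue 15 → queue [10, 12, 13, 9, 18, 11, 20, 15]
Visit 10 → queue [12, 13, 9, 18, 11, 20, 15]
Visit 12 → queue [13, 9, 18, 11, 20, 15]
Visit 13 → queue [9, 18, 11, 20, 15]
Visit 9 → queue [18, 11, 20, 15]
Visit 18 → queue [11, 20, 15]
Visit 11 → queue [20, 15]
Visit 20 → queue [15]
Visit 15 → queue []

16 4 5 8 14 19 1 7 17 2 3 6 10 12 13 9 18 11 20 15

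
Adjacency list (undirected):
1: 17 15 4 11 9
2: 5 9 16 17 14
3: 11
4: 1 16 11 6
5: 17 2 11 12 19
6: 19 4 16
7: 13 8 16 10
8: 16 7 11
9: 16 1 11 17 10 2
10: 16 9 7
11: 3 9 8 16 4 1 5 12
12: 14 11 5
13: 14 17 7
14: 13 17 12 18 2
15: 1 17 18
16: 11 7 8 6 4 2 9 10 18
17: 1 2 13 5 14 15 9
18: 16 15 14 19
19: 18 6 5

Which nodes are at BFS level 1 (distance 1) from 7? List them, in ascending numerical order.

Level 0: 7
Level 1: 8, 10, 13, 16
Level 2: 2, 4, 6, 9, 11, 14, 17, 18
Level 3: 1, 3, 5, 12, 15, 19

8, 10, 13, 16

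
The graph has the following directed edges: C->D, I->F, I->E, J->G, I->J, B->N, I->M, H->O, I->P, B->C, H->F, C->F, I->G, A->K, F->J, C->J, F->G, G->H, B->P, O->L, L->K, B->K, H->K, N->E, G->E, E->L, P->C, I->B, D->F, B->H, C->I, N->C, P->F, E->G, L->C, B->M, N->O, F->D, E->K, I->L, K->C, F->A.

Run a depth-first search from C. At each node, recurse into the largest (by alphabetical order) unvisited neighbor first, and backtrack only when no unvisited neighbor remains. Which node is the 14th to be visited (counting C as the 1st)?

M

Visit C
C → J
J → G
G → H
H → O
O → L
L → K
H → F
F → D
F → A
G → E
C → I
I → P
I → M
I → B
B → N

Visit order: C, J, G, H, O, L, K, F, D, A, E, I, P, M, B, N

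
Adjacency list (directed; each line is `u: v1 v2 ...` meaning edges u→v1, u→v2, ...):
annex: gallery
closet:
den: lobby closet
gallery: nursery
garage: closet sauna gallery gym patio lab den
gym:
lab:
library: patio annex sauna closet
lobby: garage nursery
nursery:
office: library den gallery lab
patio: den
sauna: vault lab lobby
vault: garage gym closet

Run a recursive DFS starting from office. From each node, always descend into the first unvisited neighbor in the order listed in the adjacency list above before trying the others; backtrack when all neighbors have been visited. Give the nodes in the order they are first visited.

Visit office
office → library
library → patio
patio → den
den → lobby
lobby → garage
garage → closet
garage → sauna
sauna → vault
vault → gym
sauna → lab
garage → gallery
gallery → nursery
library → annex

office → library → patio → den → lobby → garage → closet → sauna → vault → gym → lab → gallery → nursery → annex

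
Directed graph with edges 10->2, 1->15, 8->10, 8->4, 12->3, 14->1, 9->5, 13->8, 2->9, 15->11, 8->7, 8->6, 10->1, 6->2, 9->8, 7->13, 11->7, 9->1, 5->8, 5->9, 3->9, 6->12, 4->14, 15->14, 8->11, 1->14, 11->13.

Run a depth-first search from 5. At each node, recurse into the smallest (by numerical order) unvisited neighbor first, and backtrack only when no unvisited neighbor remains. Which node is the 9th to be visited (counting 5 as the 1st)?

13

Visit 5
5 → 8
8 → 4
4 → 14
14 → 1
1 → 15
15 → 11
11 → 7
7 → 13
8 → 6
6 → 2
2 → 9
6 → 12
12 → 3
8 → 10

Visit order: 5, 8, 4, 14, 1, 15, 11, 7, 13, 6, 2, 9, 12, 3, 10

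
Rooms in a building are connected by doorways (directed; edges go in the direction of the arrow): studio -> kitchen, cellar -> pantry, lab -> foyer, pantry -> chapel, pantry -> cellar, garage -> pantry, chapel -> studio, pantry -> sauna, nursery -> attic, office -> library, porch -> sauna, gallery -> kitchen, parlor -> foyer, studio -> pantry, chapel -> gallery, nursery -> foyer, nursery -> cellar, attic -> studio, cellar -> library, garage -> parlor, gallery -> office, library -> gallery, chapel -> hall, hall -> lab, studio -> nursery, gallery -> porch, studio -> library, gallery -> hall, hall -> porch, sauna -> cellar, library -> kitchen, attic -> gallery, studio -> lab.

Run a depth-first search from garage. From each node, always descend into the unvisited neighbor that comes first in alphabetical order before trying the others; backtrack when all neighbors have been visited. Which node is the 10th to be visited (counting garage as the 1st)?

sauna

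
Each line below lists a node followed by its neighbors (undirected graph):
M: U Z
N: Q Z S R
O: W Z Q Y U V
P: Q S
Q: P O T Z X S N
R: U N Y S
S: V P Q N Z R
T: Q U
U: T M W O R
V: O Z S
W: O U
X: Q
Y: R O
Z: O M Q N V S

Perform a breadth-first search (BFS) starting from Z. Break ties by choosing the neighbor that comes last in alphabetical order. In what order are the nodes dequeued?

Z, V, S, Q, O, N, M, R, P, X, T, Y, W, U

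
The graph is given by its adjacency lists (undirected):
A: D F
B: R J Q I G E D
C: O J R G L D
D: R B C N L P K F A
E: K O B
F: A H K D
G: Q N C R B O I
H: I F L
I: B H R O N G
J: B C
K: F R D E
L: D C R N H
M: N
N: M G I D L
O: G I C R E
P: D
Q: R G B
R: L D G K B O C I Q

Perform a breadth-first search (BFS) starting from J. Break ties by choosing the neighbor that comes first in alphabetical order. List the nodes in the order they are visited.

J → B → C → D → E → G → I → Q → R → L → O → A → F → K → N → P → H → M

Visit J; enqueue B, C → queue [B, C]
Visit B; enqueue D, E, G, I, Q, R → queue [C, D, E, G, I, Q, R]
Visit C; enqueue L, O → queue [D, E, G, I, Q, R, L, O]
Visit D; enqueue A, F, K, N, P → queue [E, G, I, Q, R, L, O, A, F, K, N, P]
Visit E → queue [G, I, Q, R, L, O, A, F, K, N, P]
Visit G → queue [I, Q, R, L, O, A, F, K, N, P]
Visit I; enqueue H → queue [Q, R, L, O, A, F, K, N, P, H]
Visit Q → queue [R, L, O, A, F, K, N, P, H]
Visit R → queue [L, O, A, F, K, N, P, H]
Visit L → queue [O, A, F, K, N, P, H]
Visit O → queue [A, F, K, N, P, H]
Visit A → queue [F, K, N, P, H]
Visit F → queue [K, N, P, H]
Visit K → queue [N, P, H]
Visit N; enqueue M → queue [P, H, M]
Visit P → queue [H, M]
Visit H → queue [M]
Visit M → queue []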